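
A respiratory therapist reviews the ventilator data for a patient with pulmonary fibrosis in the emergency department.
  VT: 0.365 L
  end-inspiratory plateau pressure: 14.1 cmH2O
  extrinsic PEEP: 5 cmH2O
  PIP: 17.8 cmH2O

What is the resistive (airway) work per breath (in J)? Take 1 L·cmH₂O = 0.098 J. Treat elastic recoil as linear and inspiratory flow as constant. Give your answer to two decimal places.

0.13

With constant inspiratory flow the resistive pressure is constant at PIP − Pplat = 17.8 − 14.1 = 3.7 cmH2O, so resistive work = 3.7 × 0.365 = 1.351 L·cmH2O.
× 0.098 J/(L·cmH2O) → 0.1324 J.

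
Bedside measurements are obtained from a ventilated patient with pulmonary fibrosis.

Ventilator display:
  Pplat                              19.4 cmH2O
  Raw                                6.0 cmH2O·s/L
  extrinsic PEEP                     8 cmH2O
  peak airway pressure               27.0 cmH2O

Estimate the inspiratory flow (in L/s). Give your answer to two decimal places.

1.27

flow = (PIP − Pplat) / Raw = 7.6 / 6.0 = 1.267 L/s.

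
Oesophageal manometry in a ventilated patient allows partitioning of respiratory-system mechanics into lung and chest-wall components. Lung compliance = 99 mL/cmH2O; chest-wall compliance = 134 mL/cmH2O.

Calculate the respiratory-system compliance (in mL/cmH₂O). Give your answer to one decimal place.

56.9

Lung and chest wall are elastances in series: 1/Crs = 1/CL + 1/Ccw.
1/Crs = 1/99 + 1/134 = 0.01756.
Crs = 56.948 mL/cmH2O.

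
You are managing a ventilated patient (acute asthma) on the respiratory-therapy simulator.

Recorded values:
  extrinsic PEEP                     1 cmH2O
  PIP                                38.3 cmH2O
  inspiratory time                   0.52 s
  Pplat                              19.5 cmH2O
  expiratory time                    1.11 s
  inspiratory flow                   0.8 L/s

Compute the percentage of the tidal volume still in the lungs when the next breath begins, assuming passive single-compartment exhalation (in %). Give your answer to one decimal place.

12.2

Vt = flow × Ti = 0.8 L/s × 0.52 s × 1000 mL/L = 416.0 mL.
R = (PIP − Pplat)/V̇ = (38.3 − 19.5) / 0.8 = 18.8/0.8 = 23.5 cmH2O·s/L.
C = Vt/(Pplat − PEEP) = 416.0 / (19.5 − 1) = 416.0/18.5 = 22.486 mL/cmH2O.
τ = R × C = 23.5 × 0.02249 L/cmH2O = 0.5285 s.
Fraction remaining at end-expiration = e^(−Te/τ) = e^(−1.11/0.5285) = 0.1224 → 12.24%.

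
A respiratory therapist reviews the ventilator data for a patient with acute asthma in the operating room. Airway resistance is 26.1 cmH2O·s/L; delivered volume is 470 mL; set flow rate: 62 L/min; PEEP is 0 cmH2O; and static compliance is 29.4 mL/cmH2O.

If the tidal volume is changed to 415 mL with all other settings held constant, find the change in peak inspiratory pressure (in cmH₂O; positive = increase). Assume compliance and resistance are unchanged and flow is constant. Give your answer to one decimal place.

-1.9

PIP = Vt/C + R·V̇ + PEEP (constant-flow equation of motion).
Only the elastic term changes: ΔPIP = ΔVt / C = (415 − 470) / 29.4 = -1.871 cmH2O.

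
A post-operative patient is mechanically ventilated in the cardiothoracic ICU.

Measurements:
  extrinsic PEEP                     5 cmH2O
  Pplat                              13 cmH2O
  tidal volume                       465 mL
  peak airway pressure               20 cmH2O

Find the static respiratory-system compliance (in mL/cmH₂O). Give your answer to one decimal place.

58.1

Cstat = Vt / (Pplat − PEEP) = 465 / (13 − 5) = 465 / 8.0 = 58.125 mL/cmH2O.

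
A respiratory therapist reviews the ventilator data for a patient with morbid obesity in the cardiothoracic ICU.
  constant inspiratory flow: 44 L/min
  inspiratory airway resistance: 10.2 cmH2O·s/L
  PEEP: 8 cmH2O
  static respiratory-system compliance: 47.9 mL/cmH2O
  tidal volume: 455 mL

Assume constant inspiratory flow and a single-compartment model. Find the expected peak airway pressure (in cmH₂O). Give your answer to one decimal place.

Flow: 44 L/min ÷ 60 = 0.7333 L/s.
Equation of motion (constant flow): PIP = Vt/C + R·V̇ + PEEP.
PIP = 455/47.9 + 10.2×0.7333 + 8 = 9.499 + 7.48 + 8 = 24.979 cmH2O.

25.0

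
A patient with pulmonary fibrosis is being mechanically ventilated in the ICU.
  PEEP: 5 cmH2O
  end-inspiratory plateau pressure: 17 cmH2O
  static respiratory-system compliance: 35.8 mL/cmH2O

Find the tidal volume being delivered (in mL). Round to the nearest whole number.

430

Vt = Cstat × (Pplat − PEEP) = 35.8 × (17 − 5) = 35.8 × 12.0 = 429.6 mL.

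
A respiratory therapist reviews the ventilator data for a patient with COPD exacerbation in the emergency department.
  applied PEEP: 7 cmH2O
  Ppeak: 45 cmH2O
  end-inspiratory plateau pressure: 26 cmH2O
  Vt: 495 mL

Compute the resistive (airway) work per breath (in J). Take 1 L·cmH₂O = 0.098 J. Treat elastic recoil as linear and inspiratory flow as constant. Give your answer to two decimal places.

0.92

With constant inspiratory flow the resistive pressure is constant at PIP − Pplat = 45 − 26 = 19.0 cmH2O, so resistive work = 19.0 × 0.495 = 9.405 L·cmH2O.
× 0.098 J/(L·cmH2O) → 0.9217 J.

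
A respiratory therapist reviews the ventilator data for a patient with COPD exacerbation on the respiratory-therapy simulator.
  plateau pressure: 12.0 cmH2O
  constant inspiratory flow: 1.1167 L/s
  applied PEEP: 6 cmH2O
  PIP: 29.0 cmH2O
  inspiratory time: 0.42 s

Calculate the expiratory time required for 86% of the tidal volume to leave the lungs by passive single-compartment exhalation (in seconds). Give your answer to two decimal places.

2.34

Vt = flow × Ti = 1.1167 L/s × 0.42 s × 1000 mL/L = 469.01 mL.
R = (PIP − Pplat)/V̇ = (29.0 − 12.0) / 1.1167 = 17.0/1.1167 = 15.223 cmH2O·s/L.
C = Vt/(Pplat − PEEP) = 469.01 / (12.0 − 6) = 469.01/6.0 = 78.168 mL/cmH2O.
τ = R × C = 15.223 × 0.07817 L/cmH2O = 1.19 s.
t = −τ·ln(1 − 0.86) = −1.19·ln(0.14) = 2.34 s.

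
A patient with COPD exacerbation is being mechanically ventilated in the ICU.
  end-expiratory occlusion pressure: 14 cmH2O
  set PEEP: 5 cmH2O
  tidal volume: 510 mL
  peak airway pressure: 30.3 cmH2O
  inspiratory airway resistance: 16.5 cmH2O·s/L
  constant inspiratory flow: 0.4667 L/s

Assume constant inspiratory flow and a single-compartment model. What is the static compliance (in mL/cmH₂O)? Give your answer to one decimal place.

Total PEEP = 14 cmH2O (set 5 + intrinsic 9); this is the baseline alveolar pressure.
Equation of motion (constant flow): PIP = Vt/C + R·V̇ + PEEP.
Vt/C = PIP − R·V̇ − PEEP = 30.3 − 16.5×0.4667 − 14 = 30.3 − 7.701 − 14 = 8.599 cmH2O.
C = Vt / 8.599 = 510 / 8.599 = 59.309 mL/cmH2O.

59.3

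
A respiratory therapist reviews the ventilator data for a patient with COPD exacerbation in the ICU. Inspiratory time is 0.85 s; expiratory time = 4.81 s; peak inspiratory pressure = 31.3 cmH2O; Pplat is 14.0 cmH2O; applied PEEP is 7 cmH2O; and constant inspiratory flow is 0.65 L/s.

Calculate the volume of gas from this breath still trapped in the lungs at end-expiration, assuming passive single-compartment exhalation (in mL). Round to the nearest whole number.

Vt = flow × Ti = 0.65 L/s × 0.85 s × 1000 mL/L = 552.5 mL.
R = (PIP − Pplat)/V̇ = (31.3 − 14.0) / 0.65 = 17.3/0.65 = 26.615 cmH2O·s/L.
C = Vt/(Pplat − PEEP) = 552.5 / (14.0 − 7) = 552.5/7.0 = 78.929 mL/cmH2O.
τ = R × C = 26.615 × 0.07893 L/cmH2O = 2.101 s.
Fraction remaining = e^(−Te/τ) = e^(−4.81/2.101) = 0.1013.
Trapped volume = 552.5 × 0.1013 = 55.968 mL.

56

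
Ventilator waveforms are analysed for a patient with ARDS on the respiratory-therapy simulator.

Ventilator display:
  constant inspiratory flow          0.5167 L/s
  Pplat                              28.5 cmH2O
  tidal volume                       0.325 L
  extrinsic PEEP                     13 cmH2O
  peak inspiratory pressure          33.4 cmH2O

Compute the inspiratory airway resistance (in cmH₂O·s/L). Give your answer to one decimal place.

Raw = (PIP − Pplat) / flow = (33.4 − 28.5) / 0.5167 = 4.9 / 0.5167 = 9.483 cmH2O·s/L.

9.5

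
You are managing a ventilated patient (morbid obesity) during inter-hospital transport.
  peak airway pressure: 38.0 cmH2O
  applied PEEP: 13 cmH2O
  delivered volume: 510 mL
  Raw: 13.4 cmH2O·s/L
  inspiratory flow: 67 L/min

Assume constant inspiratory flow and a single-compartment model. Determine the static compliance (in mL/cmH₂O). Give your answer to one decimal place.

50.8

Flow: 67 L/min ÷ 60 = 1.1167 L/s.
Equation of motion (constant flow): PIP = Vt/C + R·V̇ + PEEP.
Vt/C = PIP − R·V̇ − PEEP = 38.0 − 13.4×1.1167 − 13 = 38.0 − 14.964 − 13 = 10.036 cmH2O.
C = Vt / 10.036 = 510 / 10.036 = 50.817 mL/cmH2O.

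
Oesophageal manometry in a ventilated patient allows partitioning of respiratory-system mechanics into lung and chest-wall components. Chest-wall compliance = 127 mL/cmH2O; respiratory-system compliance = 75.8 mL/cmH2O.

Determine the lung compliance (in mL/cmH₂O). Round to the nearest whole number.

188

1/CL = 1/Crs − 1/Ccw.
1/CL = 1/75.8 − 1/127 = 0.005319.
CL = 188.01 mL/cmH2O.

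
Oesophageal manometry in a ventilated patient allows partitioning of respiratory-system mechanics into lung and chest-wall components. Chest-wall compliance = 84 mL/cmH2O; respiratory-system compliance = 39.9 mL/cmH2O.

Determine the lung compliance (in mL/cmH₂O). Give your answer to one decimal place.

76.0

1/CL = 1/Crs − 1/Ccw.
1/CL = 1/39.9 − 1/84 = 0.01316.
CL = 75.988 mL/cmH2O.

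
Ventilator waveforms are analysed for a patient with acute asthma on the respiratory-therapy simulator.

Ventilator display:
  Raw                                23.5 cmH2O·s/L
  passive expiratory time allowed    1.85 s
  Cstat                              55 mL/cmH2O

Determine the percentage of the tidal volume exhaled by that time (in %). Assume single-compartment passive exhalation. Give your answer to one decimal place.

76.1

τ = R × C = 23.5 × 55 mL/cmH2O = 23.5 × 0.055 L/cmH2O = 1.293 s.
Passive exhalation: V(t)/V₀ = e^(−t/τ) = e^(−1.85/1.293) = 0.2391.
Fraction exhaled = 1 − 0.2391 = 0.7609 → 76.09%.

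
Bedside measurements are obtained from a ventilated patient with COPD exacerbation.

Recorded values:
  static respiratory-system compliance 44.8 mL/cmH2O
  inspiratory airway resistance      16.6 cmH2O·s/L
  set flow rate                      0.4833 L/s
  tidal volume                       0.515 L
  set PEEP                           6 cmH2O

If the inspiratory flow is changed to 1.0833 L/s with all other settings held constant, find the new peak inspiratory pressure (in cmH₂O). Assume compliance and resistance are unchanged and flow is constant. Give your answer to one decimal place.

PIP = Vt/C + R·V̇ + PEEP (constant-flow equation of motion).
Only the resistive term changes: ΔPIP = R × ΔV̇ = 16.6 × (1.0833 − 0.4833) = 16.6 × 0.6 = 9.96 cmH2O.
Original PIP = 515/44.8 + 16.6×0.4833 + 6 = 25.518 cmH2O; new PIP = 25.518 + (9.96) = 35.478 cmH2O.

35.5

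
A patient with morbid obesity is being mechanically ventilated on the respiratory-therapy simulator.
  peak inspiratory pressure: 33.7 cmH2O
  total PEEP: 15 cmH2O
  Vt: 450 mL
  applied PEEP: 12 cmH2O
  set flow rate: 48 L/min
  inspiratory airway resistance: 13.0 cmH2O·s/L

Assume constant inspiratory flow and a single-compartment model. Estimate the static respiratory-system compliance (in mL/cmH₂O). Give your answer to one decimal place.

54.2

Flow: 48 L/min ÷ 60 = 0.8 L/s.
Total PEEP = 15 cmH2O (set 12 + intrinsic 3); this is the baseline alveolar pressure.
Equation of motion (constant flow): PIP = Vt/C + R·V̇ + PEEP.
Vt/C = PIP − R·V̇ − PEEP = 33.7 − 13.0×0.8 − 15 = 33.7 − 10.4 − 15 = 8.3 cmH2O.
C = Vt / 8.3 = 450 / 8.3 = 54.217 mL/cmH2O.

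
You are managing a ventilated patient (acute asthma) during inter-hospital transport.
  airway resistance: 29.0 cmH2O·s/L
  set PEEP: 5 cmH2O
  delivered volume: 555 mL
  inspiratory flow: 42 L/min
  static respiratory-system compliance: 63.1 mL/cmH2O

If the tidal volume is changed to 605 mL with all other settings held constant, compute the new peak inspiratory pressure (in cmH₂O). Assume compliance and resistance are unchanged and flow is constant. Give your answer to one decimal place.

Flow: 42 L/min ÷ 60 = 0.7 L/s.
PIP = Vt/C + R·V̇ + PEEP (constant-flow equation of motion).
Only the elastic term changes: ΔPIP = ΔVt / C = (605 − 555) / 63.1 = 0.7924 cmH2O.
Original PIP = 555/63.1 + 29.0×0.7 + 5 = 34.096 cmH2O; new PIP = 34.096 + (0.7924) = 34.888 cmH2O.

34.9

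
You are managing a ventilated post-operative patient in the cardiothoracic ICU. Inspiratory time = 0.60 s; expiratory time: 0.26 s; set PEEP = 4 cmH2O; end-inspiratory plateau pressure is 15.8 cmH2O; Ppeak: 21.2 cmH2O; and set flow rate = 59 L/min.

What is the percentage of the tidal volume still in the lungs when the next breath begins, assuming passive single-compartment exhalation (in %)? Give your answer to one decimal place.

38.8

Flow: 59 L/min ÷ 60 = 0.9833 L/s.
Vt = flow × Ti = 0.9833 L/s × 0.60 s × 1000 mL/L = 589.98 mL.
R = (PIP − Pplat)/V̇ = (21.2 − 15.8) / 0.9833 = 5.4/0.9833 = 5.492 cmH2O·s/L.
C = Vt/(Pplat − PEEP) = 589.98 / (15.8 − 4) = 589.98/11.8 = 49.998 mL/cmH2O.
τ = R × C = 5.492 × 0.05 L/cmH2O = 0.2746 s.
Fraction remaining at end-expiration = e^(−Te/τ) = e^(−0.26/0.2746) = 0.388 → 38.8%.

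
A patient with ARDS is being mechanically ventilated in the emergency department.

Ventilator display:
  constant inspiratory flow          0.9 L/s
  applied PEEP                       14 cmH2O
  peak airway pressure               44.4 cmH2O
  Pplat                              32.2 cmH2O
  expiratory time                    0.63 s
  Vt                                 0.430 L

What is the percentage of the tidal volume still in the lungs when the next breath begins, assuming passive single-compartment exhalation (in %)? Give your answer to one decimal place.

14.0

R = (PIP − Pplat)/V̇ = (44.4 − 32.2) / 0.9 = 12.2/0.9 = 13.556 cmH2O·s/L.
C = Vt/(Pplat − PEEP) = 430.0 / (32.2 − 14) = 430.0/18.2 = 23.626 mL/cmH2O.
τ = R × C = 13.556 × 0.02363 L/cmH2O = 0.3203 s.
Fraction remaining at end-expiration = e^(−Te/τ) = e^(−0.63/0.3203) = 0.1399 → 13.99%.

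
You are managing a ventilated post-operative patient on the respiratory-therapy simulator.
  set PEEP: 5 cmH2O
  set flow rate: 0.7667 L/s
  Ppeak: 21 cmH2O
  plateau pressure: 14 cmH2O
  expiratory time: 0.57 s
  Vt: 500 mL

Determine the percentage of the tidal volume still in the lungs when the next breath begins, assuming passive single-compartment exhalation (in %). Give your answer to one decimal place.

32.5

R = (PIP − Pplat)/V̇ = (21 − 14) / 0.7667 = 7.0/0.7667 = 9.13 cmH2O·s/L.
C = Vt/(Pplat − PEEP) = 500.0 / (14 − 5) = 500.0/9.0 = 55.556 mL/cmH2O.
τ = R × C = 9.13 × 0.05556 L/cmH2O = 0.5073 s.
Fraction remaining at end-expiration = e^(−Te/τ) = e^(−0.57/0.5073) = 0.3251 → 32.51%.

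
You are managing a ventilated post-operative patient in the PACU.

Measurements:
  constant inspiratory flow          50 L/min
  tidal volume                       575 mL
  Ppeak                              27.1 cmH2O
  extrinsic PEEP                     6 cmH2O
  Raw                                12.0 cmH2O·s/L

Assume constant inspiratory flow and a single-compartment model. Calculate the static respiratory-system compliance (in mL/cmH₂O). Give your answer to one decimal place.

51.8

Flow: 50 L/min ÷ 60 = 0.8333 L/s.
Equation of motion (constant flow): PIP = Vt/C + R·V̇ + PEEP.
Vt/C = PIP − R·V̇ − PEEP = 27.1 − 12.0×0.8333 − 6 = 27.1 − 10.0 − 6 = 11.1 cmH2O.
C = Vt / 11.1 = 575 / 11.1 = 51.802 mL/cmH2O.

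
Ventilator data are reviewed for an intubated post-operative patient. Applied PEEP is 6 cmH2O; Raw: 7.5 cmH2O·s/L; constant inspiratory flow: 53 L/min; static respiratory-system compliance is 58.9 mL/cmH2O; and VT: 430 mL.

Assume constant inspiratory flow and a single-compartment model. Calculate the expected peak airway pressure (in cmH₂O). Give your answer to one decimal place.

Flow: 53 L/min ÷ 60 = 0.8833 L/s.
Equation of motion (constant flow): PIP = Vt/C + R·V̇ + PEEP.
PIP = 430/58.9 + 7.5×0.8833 + 6 = 7.301 + 6.625 + 6 = 19.926 cmH2O.

19.9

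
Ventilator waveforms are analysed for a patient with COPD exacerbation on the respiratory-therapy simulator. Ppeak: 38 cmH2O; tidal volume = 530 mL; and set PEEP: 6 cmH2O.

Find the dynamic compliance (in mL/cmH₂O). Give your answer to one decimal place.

16.6

Dynamic compliance = Vt / (PIP − PEEP) = 530 / (38 − 6) = 530 / 32.0 = 16.563 mL/cmH2O.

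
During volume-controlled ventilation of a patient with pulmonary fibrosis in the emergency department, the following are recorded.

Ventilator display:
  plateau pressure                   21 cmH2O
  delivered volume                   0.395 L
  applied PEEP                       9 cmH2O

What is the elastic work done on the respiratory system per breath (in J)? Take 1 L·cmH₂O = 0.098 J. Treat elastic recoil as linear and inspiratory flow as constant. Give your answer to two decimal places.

0.23

Elastic work ≈ ½ × (Pplat − PEEP) × Vt = 0.5 × (21 − 9) × 0.395 L = 0.5 × 12.0 × 0.395 = 2.37 L·cmH2O.
× 0.098 J/(L·cmH2O) → 0.2323 J.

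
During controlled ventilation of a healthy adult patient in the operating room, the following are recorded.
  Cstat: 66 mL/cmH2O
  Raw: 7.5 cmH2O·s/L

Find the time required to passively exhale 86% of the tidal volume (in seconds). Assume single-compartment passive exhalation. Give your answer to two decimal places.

0.97

τ = R × C = 7.5 × 66 mL/cmH2O = 7.5 × 0.066 L/cmH2O = 0.495 s.
Exhaled fraction f = 1 − e^(−t/τ) → t = −τ·ln(1 − f) = −0.495·ln(0.14) = 0.9732 s.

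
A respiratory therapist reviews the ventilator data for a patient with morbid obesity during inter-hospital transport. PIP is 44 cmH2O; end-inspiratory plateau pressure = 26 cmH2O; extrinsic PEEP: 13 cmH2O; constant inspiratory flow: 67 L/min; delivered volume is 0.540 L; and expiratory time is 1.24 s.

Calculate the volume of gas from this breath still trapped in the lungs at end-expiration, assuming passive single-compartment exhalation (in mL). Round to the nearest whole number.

Flow: 67 L/min ÷ 60 = 1.1167 L/s.
R = (PIP − Pplat)/V̇ = (44 − 26) / 1.1167 = 18.0/1.1167 = 16.119 cmH2O·s/L.
C = Vt/(Pplat − PEEP) = 540.0 / (26 − 13) = 540.0/13.0 = 41.538 mL/cmH2O.
τ = R × C = 16.119 × 0.04154 L/cmH2O = 0.6696 s.
Fraction remaining = e^(−Te/τ) = e^(−1.24/0.6696) = 0.1569.
Trapped volume = 540.0 × 0.1569 = 84.726 mL.

85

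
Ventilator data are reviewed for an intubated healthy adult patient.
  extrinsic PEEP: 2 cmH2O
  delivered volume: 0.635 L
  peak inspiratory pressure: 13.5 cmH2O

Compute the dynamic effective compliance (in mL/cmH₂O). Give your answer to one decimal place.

55.2

Dynamic compliance = Vt / (PIP − PEEP) = 635 / (13.5 − 2) = 635 / 11.5 = 55.217 mL/cmH2O.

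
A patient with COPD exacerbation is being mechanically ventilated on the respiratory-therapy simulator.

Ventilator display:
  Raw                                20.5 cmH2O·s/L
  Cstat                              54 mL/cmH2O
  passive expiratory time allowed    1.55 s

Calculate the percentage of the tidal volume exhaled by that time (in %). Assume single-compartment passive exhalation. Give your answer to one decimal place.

75.3

τ = R × C = 20.5 × 54 mL/cmH2O = 20.5 × 0.054 L/cmH2O = 1.107 s.
Passive exhalation: V(t)/V₀ = e^(−t/τ) = e^(−1.55/1.107) = 0.2466.
Fraction exhaled = 1 − 0.2466 = 0.7534 → 75.34%.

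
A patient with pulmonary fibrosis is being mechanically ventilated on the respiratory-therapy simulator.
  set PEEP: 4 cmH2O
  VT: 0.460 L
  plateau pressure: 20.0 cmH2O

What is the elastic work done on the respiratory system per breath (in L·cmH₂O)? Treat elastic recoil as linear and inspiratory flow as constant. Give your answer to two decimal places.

Elastic work ≈ ½ × (Pplat − PEEP) × Vt = 0.5 × (20.0 − 4) × 0.460 L = 0.5 × 16.0 × 0.460 = 3.68 L·cmH2O.

3.68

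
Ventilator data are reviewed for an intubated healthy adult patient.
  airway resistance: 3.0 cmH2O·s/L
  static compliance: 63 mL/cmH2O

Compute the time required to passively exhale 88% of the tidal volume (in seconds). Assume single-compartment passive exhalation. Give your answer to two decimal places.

0.40

τ = R × C = 3.0 × 63 mL/cmH2O = 3.0 × 0.063 L/cmH2O = 0.189 s.
Exhaled fraction f = 1 − e^(−t/τ) → t = −τ·ln(1 − f) = −0.189·ln(0.12) = 0.4007 s.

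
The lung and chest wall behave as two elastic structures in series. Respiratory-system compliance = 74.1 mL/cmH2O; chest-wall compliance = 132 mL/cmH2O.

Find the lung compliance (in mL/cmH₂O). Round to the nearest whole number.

1/CL = 1/Crs − 1/Ccw.
1/CL = 1/74.1 − 1/132 = 0.00592.
CL = 168.92 mL/cmH2O.

169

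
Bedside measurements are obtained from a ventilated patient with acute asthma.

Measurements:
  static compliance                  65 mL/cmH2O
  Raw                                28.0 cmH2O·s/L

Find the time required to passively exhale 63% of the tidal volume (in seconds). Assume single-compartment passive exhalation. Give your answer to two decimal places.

τ = R × C = 28.0 × 65 mL/cmH2O = 28.0 × 0.065 L/cmH2O = 1.82 s.
Exhaled fraction f = 1 − e^(−t/τ) → t = −τ·ln(1 − f) = −1.82·ln(0.37) = 1.81 s.

1.81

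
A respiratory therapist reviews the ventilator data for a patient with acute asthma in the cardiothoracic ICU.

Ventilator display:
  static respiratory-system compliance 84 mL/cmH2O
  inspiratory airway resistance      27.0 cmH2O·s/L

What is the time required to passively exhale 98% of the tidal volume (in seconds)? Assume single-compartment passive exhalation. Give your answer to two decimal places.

τ = R × C = 27.0 × 84 mL/cmH2O = 27.0 × 0.084 L/cmH2O = 2.268 s.
Exhaled fraction f = 1 − e^(−t/τ) → t = −τ·ln(1 − f) = −2.268·ln(0.02) = 8.872 s.

8.87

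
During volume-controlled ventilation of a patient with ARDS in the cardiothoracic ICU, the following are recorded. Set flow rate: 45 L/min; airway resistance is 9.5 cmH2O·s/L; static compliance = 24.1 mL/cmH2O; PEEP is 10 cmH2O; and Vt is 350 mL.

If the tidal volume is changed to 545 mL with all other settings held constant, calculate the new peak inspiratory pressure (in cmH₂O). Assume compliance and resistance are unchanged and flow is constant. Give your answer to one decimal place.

39.7

Flow: 45 L/min ÷ 60 = 0.75 L/s.
PIP = Vt/C + R·V̇ + PEEP (constant-flow equation of motion).
Only the elastic term changes: ΔPIP = ΔVt / C = (545 − 350) / 24.1 = 8.091 cmH2O.
Original PIP = 350/24.1 + 9.5×0.75 + 10 = 31.648 cmH2O; new PIP = 31.648 + (8.091) = 39.739 cmH2O.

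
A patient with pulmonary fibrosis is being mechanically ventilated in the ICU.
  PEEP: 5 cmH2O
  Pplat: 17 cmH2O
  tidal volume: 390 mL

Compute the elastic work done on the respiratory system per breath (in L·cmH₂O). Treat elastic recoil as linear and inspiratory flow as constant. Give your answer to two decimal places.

Elastic work ≈ ½ × (Pplat − PEEP) × Vt = 0.5 × (17 − 5) × 0.390 L = 0.5 × 12.0 × 0.390 = 2.34 L·cmH2O.

2.34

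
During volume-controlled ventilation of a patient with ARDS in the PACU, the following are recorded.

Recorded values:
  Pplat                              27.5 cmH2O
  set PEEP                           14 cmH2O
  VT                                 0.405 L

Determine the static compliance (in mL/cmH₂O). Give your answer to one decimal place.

30.0

Cstat = Vt / (Pplat − PEEP) = 405 / (27.5 − 14) = 405 / 13.5 = 30.0 mL/cmH2O.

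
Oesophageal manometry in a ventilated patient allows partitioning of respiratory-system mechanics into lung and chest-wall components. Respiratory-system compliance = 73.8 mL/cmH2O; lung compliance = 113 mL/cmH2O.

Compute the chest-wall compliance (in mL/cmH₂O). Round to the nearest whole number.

213

1/Ccw = 1/Crs − 1/CL.
1/Ccw = 1/73.8 − 1/113 = 0.004701.
Ccw = 212.72 mL/cmH2O.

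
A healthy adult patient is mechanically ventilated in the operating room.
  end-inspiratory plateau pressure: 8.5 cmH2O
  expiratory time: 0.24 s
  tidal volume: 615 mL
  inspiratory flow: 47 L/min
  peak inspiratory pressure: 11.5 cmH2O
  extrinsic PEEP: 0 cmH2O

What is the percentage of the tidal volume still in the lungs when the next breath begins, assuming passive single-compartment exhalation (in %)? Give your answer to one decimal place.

Flow: 47 L/min ÷ 60 = 0.7833 L/s.
R = (PIP − Pplat)/V̇ = (11.5 − 8.5) / 0.7833 = 3.0/0.7833 = 3.83 cmH2O·s/L.
C = Vt/(Pplat − PEEP) = 615.0 / (8.5 − 0) = 615.0/8.5 = 72.353 mL/cmH2O.
τ = R × C = 3.83 × 0.07235 L/cmH2O = 0.2771 s.
Fraction remaining at end-expiration = e^(−Te/τ) = e^(−0.24/0.2771) = 0.4206 → 42.06%.

42.1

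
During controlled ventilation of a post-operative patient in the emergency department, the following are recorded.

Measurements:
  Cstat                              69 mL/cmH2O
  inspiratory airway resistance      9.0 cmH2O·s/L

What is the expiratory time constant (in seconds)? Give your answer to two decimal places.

τ = R × C = 9.0 × 69 mL/cmH2O = 9.0 × 0.069 L/cmH2O = 0.621 s.

0.62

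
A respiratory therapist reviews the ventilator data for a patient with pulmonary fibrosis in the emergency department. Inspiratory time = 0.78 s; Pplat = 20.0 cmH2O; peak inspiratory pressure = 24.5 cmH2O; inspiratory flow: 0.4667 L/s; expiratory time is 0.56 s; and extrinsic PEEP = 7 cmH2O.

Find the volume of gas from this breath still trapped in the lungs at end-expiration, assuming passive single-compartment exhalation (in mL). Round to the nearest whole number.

46

Vt = flow × Ti = 0.4667 L/s × 0.78 s × 1000 mL/L = 364.03 mL.
R = (PIP − Pplat)/V̇ = (24.5 − 20.0) / 0.4667 = 4.5/0.4667 = 9.642 cmH2O·s/L.
C = Vt/(Pplat − PEEP) = 364.03 / (20.0 − 7) = 364.03/13.0 = 28.002 mL/cmH2O.
τ = R × C = 9.642 × 0.028 L/cmH2O = 0.27 s.
Fraction remaining = e^(−Te/τ) = e^(−0.56/0.27) = 0.1257.
Trapped volume = 364.03 × 0.1257 = 45.759 mL.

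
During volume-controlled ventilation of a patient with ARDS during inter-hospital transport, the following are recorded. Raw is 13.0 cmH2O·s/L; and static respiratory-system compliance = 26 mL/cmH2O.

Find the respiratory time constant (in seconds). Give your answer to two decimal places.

τ = R × C = 13.0 × 26 mL/cmH2O = 13.0 × 0.026 L/cmH2O = 0.338 s.

0.34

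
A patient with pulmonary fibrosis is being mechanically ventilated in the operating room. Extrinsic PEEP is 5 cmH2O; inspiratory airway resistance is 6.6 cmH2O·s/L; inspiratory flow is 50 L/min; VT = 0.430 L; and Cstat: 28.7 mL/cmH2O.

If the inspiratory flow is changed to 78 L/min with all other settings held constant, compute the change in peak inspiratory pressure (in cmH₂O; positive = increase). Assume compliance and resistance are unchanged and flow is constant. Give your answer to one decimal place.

3.1

Flow: 50 L/min ÷ 60 = 0.8333 L/s.
New flow: 78 L/min ÷ 60 = 1.3 L/s.
PIP = Vt/C + R·V̇ + PEEP (constant-flow equation of motion).
Only the resistive term changes: ΔPIP = R × ΔV̇ = 6.6 × (1.3 − 0.8333) = 6.6 × 0.4667 = 3.08 cmH2O.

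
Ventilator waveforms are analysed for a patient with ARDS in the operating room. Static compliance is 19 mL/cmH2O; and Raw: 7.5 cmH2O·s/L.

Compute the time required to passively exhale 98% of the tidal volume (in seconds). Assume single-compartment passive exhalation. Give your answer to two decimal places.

0.56

τ = R × C = 7.5 × 19 mL/cmH2O = 7.5 × 0.019 L/cmH2O = 0.1425 s.
Exhaled fraction f = 1 − e^(−t/τ) → t = −τ·ln(1 − f) = −0.1425·ln(0.02) = 0.5575 s.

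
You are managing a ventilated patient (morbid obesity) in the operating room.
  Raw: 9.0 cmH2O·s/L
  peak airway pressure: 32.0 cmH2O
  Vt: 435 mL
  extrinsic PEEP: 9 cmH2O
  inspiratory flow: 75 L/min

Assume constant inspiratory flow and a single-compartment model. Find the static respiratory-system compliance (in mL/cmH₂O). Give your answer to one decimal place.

37.0

Flow: 75 L/min ÷ 60 = 1.25 L/s.
Equation of motion (constant flow): PIP = Vt/C + R·V̇ + PEEP.
Vt/C = PIP − R·V̇ − PEEP = 32.0 − 9.0×1.25 − 9 = 32.0 − 11.25 − 9 = 11.75 cmH2O.
C = Vt / 11.75 = 435 / 11.75 = 37.021 mL/cmH2O.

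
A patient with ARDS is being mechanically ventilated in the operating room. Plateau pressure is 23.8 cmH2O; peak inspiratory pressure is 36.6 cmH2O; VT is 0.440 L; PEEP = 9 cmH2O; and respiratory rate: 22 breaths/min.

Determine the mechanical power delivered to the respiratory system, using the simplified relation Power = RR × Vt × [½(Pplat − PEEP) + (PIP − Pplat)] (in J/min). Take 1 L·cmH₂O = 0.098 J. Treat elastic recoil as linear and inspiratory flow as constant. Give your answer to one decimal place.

Per-breath work = Vt × [½(Pplat−PEEP) + (PIP−Pplat)] = 0.440 × [0.5×14.8 + 12.8] = 0.440 × 20.2 = 8.888 L·cmH2O.
Power = 22 × 8.888 = 195.54 L·cmH2O/min.
× 0.098 J/(L·cmH2O) → 19.163 J/min.

19.2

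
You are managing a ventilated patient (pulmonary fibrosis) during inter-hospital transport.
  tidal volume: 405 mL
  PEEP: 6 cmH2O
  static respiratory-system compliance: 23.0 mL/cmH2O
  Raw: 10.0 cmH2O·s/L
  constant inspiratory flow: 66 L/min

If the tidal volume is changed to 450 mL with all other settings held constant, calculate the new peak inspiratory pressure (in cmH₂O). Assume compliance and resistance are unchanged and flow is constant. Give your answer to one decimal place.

36.6

Flow: 66 L/min ÷ 60 = 1.1 L/s.
PIP = Vt/C + R·V̇ + PEEP (constant-flow equation of motion).
Only the elastic term changes: ΔPIP = ΔVt / C = (450 − 405) / 23.0 = 1.957 cmH2O.
Original PIP = 405/23.0 + 10.0×1.1 + 6 = 34.609 cmH2O; new PIP = 34.609 + (1.957) = 36.566 cmH2O.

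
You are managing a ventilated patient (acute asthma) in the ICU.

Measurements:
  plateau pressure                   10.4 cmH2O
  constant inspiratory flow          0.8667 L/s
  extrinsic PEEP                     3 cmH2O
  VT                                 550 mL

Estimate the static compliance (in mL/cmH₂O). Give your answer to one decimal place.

74.3

Cstat = Vt / (Pplat − PEEP) = 550 / (10.4 − 3) = 550 / 7.4 = 74.324 mL/cmH2O.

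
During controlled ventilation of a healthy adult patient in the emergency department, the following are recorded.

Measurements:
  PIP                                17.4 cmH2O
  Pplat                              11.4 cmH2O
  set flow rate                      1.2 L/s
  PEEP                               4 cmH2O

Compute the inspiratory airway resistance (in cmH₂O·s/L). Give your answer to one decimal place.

5.0

Raw = (PIP − Pplat) / flow = (17.4 − 11.4) / 1.2 = 6.0 / 1.2 = 5.0 cmH2O·s/L.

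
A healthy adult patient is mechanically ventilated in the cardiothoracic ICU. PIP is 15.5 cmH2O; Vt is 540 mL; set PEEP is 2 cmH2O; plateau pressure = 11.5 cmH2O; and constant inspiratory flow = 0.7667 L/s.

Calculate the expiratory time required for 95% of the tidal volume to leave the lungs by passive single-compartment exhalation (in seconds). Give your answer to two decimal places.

R = (PIP − Pplat)/V̇ = (15.5 − 11.5) / 0.7667 = 4.0/0.7667 = 5.217 cmH2O·s/L.
C = Vt/(Pplat − PEEP) = 540.0 / (11.5 − 2) = 540.0/9.5 = 56.842 mL/cmH2O.
τ = R × C = 5.217 × 0.05684 L/cmH2O = 0.2965 s.
t = −τ·ln(1 − 0.95) = −0.2965·ln(0.05) = 0.8882 s.

0.89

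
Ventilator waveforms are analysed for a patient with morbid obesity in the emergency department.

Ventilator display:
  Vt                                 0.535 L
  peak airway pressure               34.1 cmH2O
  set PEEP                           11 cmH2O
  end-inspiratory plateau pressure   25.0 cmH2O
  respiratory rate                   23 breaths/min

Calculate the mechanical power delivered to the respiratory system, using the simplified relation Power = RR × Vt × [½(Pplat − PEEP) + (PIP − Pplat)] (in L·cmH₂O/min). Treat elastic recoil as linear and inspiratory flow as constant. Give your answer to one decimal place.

Per-breath work = Vt × [½(Pplat−PEEP) + (PIP−Pplat)] = 0.535 × [0.5×14.0 + 9.1] = 0.535 × 16.1 = 8.614 L·cmH2O.
Power = 23 × 8.614 = 198.12 L·cmH2O/min.

198.1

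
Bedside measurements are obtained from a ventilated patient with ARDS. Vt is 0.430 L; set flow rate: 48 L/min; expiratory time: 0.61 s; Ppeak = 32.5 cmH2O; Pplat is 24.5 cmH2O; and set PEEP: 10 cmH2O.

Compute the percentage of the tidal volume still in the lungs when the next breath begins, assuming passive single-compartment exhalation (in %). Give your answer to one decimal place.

12.8

Flow: 48 L/min ÷ 60 = 0.8 L/s.
R = (PIP − Pplat)/V̇ = (32.5 − 24.5) / 0.8 = 8.0/0.8 = 10.0 cmH2O·s/L.
C = Vt/(Pplat − PEEP) = 430.0 / (24.5 − 10) = 430.0/14.5 = 29.655 mL/cmH2O.
τ = R × C = 10.0 × 0.02966 L/cmH2O = 0.2966 s.
Fraction remaining at end-expiration = e^(−Te/τ) = e^(−0.61/0.2966) = 0.1279 → 12.79%.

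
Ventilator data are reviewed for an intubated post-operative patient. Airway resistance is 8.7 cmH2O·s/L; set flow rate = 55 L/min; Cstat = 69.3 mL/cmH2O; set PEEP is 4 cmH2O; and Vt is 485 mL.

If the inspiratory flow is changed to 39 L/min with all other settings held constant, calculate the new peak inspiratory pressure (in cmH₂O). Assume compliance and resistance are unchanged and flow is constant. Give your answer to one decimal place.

Flow: 55 L/min ÷ 60 = 0.9167 L/s.
New flow: 39 L/min ÷ 60 = 0.65 L/s.
PIP = Vt/C + R·V̇ + PEEP (constant-flow equation of motion).
Only the resistive term changes: ΔPIP = R × ΔV̇ = 8.7 × (0.65 − 0.9167) = 8.7 × -0.2667 = -2.32 cmH2O.
Original PIP = 485/69.3 + 8.7×0.9167 + 4 = 18.974 cmH2O; new PIP = 18.974 + (-2.32) = 16.654 cmH2O.

16.7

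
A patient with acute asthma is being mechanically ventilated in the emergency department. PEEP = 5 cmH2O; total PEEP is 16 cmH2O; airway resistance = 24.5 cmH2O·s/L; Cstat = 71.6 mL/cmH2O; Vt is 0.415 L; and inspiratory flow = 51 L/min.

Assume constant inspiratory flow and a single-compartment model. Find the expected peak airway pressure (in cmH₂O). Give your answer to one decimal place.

Flow: 51 L/min ÷ 60 = 0.85 L/s.
Total PEEP = 16 cmH2O (set 5 + intrinsic 11); this is the baseline alveolar pressure.
Equation of motion (constant flow): PIP = Vt/C + R·V̇ + PEEP.
PIP = 415/71.6 + 24.5×0.85 + 16 = 5.796 + 20.825 + 16 = 42.621 cmH2O.

42.6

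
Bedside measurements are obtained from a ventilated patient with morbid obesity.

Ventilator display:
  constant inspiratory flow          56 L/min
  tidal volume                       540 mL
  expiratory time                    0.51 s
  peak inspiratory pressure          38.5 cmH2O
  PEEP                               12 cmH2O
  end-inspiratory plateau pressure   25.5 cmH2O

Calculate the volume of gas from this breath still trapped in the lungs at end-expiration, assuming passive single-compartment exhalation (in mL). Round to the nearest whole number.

216

Flow: 56 L/min ÷ 60 = 0.9333 L/s.
R = (PIP − Pplat)/V̇ = (38.5 − 25.5) / 0.9333 = 13.0/0.9333 = 13.929 cmH2O·s/L.
C = Vt/(Pplat − PEEP) = 540.0 / (25.5 − 12) = 540.0/13.5 = 40.0 mL/cmH2O.
τ = R × C = 13.929 × 0.04 L/cmH2O = 0.5572 s.
Fraction remaining = e^(−Te/τ) = e^(−0.51/0.5572) = 0.4004.
Trapped volume = 540.0 × 0.4004 = 216.22 mL.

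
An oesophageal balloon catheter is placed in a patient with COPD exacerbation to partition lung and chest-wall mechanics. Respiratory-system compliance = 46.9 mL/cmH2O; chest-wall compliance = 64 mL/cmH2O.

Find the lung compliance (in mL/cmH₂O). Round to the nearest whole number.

176

1/CL = 1/Crs − 1/Ccw.
1/CL = 1/46.9 − 1/64 = 0.005697.
CL = 175.53 mL/cmH2O.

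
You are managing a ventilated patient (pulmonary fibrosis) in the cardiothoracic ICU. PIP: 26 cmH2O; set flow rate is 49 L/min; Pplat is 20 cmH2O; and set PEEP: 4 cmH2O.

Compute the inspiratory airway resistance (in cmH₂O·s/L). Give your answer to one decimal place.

7.3

Flow: 49 L/min ÷ 60 = 0.8167 L/s.
Raw = (PIP − Pplat) / flow = (26 − 20) / 0.8167 = 6.0 / 0.8167 = 7.347 cmH2O·s/L.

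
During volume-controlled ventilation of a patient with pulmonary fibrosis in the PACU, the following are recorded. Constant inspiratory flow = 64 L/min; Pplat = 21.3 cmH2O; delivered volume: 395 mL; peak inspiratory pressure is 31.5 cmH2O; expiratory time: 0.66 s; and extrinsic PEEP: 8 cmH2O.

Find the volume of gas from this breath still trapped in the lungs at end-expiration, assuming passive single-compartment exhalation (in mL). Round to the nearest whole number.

Flow: 64 L/min ÷ 60 = 1.0667 L/s.
R = (PIP − Pplat)/V̇ = (31.5 − 21.3) / 1.0667 = 10.2/1.0667 = 9.562 cmH2O·s/L.
C = Vt/(Pplat − PEEP) = 395.0 / (21.3 − 8) = 395.0/13.3 = 29.699 mL/cmH2O.
τ = R × C = 9.562 × 0.0297 L/cmH2O = 0.284 s.
Fraction remaining = e^(−Te/τ) = e^(−0.66/0.284) = 0.09789.
Trapped volume = 395.0 × 0.09789 = 38.667 mL.

39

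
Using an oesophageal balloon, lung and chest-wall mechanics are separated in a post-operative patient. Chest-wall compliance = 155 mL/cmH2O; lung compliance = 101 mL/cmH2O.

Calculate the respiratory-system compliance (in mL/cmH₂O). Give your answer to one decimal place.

Lung and chest wall are elastances in series: 1/Crs = 1/CL + 1/Ccw.
1/Crs = 1/101 + 1/155 = 0.01635.
Crs = 61.162 mL/cmH2O.

61.2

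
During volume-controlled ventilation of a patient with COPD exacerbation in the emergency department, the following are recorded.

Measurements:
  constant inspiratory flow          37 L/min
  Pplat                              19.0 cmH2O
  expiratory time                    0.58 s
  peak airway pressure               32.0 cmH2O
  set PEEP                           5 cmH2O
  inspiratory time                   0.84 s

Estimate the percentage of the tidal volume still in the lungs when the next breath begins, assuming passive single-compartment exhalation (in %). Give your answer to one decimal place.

47.5

Flow: 37 L/min ÷ 60 = 0.6167 L/s.
Vt = flow × Ti = 0.6167 L/s × 0.84 s × 1000 mL/L = 518.03 mL.
R = (PIP − Pplat)/V̇ = (32.0 − 19.0) / 0.6167 = 13.0/0.6167 = 21.08 cmH2O·s/L.
C = Vt/(Pplat − PEEP) = 518.03 / (19.0 − 5) = 518.03/14.0 = 37.002 mL/cmH2O.
τ = R × C = 21.08 × 0.037 L/cmH2O = 0.78 s.
Fraction remaining at end-expiration = e^(−Te/τ) = e^(−0.58/0.78) = 0.4754 → 47.54%.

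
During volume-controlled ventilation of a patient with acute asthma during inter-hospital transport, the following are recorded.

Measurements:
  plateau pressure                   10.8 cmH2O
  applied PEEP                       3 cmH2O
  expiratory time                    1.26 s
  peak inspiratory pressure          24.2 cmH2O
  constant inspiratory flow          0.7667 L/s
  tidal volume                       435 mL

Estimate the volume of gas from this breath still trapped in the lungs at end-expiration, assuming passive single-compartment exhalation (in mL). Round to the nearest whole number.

R = (PIP − Pplat)/V̇ = (24.2 − 10.8) / 0.7667 = 13.4/0.7667 = 17.478 cmH2O·s/L.
C = Vt/(Pplat − PEEP) = 435.0 / (10.8 − 3) = 435.0/7.8 = 55.769 mL/cmH2O.
τ = R × C = 17.478 × 0.05577 L/cmH2O = 0.9747 s.
Fraction remaining = e^(−Te/τ) = e^(−1.26/0.9747) = 0.2745.
Trapped volume = 435.0 × 0.2745 = 119.41 mL.

119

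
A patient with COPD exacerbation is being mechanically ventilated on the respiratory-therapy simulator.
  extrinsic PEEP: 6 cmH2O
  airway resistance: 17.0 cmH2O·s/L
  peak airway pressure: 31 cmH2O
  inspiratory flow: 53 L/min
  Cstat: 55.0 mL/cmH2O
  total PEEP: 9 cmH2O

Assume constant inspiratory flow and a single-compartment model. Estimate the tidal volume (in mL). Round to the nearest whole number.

Flow: 53 L/min ÷ 60 = 0.8833 L/s.
Total PEEP = 9 cmH2O (set 6 + intrinsic 3); this is the baseline alveolar pressure.
Equation of motion (constant flow): PIP = Vt/C + R·V̇ + PEEP.
Vt/C = PIP − R·V̇ − PEEP = 31 − 15.016 − 9 = 6.984 cmH2O.
Vt = C × 6.984 = 55.0 × 6.984 = 384.12 mL.

384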